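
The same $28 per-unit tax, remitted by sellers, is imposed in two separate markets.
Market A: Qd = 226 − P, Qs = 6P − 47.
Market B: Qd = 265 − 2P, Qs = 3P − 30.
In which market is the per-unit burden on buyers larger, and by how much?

Market A, by $7.2.

Market A: pre-tax P* = $39, Q* = 187; post-tax Q = 163; per-unit burden on buyers = $24.
Market B: pre-tax P* = $59, Q* = 147; post-tax Q = 113.4; per-unit burden on buyers = $16.8.
Difference: $24 vs $16.8 → market A is larger by $7.2.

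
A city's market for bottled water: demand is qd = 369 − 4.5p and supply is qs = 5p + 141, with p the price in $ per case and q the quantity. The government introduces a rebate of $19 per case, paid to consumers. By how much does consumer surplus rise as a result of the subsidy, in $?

Before the subsidy: set 369 − 4.5p = 5p + 141 → p* = $24, q* = 261.
With a per-unit subsidy paid to consumers, each effectively pays p − 19, so demand becomes qd = 369 − 4.5(p − 19).
New equilibrium: consumers pay $14, producers receive $33, q = 306. (Wedge: pb − ps = −19.)
ΔCS is the trapezoid between Q = 306 and Q = 261 of height $10: ½ · (261 + 306) · 10 = $2835.

Consumer surplus rises by $2835.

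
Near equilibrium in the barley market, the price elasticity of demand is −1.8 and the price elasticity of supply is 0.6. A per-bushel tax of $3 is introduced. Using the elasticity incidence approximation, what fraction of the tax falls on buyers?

Incidence ratio: buyers' share ≈ εs / (εs + |εd|) = 0.6 / (0.6 + 1.8) = 0.25.
Supply is the less elastic side, so buyers bear the smaller share.

Buyers' share ≈ 0.25.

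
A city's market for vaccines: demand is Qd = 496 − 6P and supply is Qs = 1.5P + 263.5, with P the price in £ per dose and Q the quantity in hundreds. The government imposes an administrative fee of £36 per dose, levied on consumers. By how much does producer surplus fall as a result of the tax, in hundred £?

Producer surplus falls by £8305.92 hundred.

Without the tax, 496 − 6P = 1.5P + 263.5 gives 7.5P = 232.5, so P* = £31 and Q* = 310.
With the tax collected from consumers, demand (in seller-price terms) shifts: Qd = 496 − 6(P + 36).
Solving gives Q = 266.8 with consumers paying £38.2 and sellers receiving £2.2 (the £36 wedge).
ΔPS is the trapezoid between Q = 266.8 and Q = 310 of height £28.8: ½ · (310 + 266.8) · 28.8 = £8305.92.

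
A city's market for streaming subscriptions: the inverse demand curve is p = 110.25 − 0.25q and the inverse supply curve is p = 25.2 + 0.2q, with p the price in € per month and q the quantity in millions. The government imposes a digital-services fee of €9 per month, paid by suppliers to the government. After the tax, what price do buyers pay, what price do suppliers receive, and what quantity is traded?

Buyers pay €68; suppliers receive €59; quantity = 169.

Inverting to q(p) form: qd = 441 − 4p; qs = 5p − 126.
Before the tax: set 441 − 4p = 5p − 126 → p* = €63, q* = 189.
With the tax collected from suppliers, supply shifts: qs = 5(p − 9) − 126.
New equilibrium: buyers pay €68, suppliers receive €59, q = 169. (Wedge: pb − ps = 9.)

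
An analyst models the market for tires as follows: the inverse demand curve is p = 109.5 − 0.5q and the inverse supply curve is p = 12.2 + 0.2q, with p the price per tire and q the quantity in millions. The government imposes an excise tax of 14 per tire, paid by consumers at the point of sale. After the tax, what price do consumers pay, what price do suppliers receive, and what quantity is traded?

Rewrite in direct form: qd = 219 − 2p and qs = 5p − 61.
Before the tax: set 219 − 2p = 5p − 61 → p* = 40, q* = 139.
With the tax collected from consumers, demand (in seller-price terms) shifts: qd = 219 − 2(p + 14).
Solving gives q = 119 with consumers paying 50 and suppliers receiving 36 (the 14 wedge).

Consumers pay 50; suppliers receive 36; quantity = 119.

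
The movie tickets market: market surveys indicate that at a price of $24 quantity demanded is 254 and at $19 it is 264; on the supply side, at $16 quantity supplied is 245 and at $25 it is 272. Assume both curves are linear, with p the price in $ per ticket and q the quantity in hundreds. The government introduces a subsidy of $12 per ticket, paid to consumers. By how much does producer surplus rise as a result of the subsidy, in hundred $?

Demand slope: (264 − 254)/(19 − 24) = -2, so qd = 302 − 2p.
Supply slope: (272 − 245)/(25 − 16) = 3, so qs = 3p + 197.
Before the subsidy: set 302 − 2p = 3p + 197 → p* = $21, q* = 260.
With a per-unit subsidy paid to consumers, each effectively pays p − 12, so demand becomes qd = 302 − 2(p − 12).
New equilibrium: consumers pay $13.8, producers receive $25.8, q = 274.4. (Wedge: pb − ps = −12.)
ΔPS is the trapezoid between Q = 274.4 and Q = 260 of height $4.8: ½ · (260 + 274.4) · 4.8 = $1282.56.

Producer surplus rises by $1282.56 hundred.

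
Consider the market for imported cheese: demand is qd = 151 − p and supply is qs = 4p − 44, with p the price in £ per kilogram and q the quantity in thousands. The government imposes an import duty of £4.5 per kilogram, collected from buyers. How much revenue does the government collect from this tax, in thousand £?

Tax revenue = £487.8 thousand.

Before the tax: set 151 − p = 4p − 44 → p* = £39, q* = 112.
With the tax collected from buyers, demand (in seller-price terms) shifts: qd = 151 − (p + 4.5).
Solving gives q = 108.4 with buyers paying £42.6 and sellers receiving £38.1 (the £4.5 wedge).
Revenue = t · Q = 4.5 · 108.4 = £487.8.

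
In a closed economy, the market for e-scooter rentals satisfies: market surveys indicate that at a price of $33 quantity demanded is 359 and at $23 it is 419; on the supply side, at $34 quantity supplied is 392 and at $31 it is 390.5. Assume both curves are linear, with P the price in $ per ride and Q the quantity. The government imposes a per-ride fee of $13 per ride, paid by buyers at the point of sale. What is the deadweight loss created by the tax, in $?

Deadweight loss = $39.

Demand slope: (419 − 359)/(23 − 33) = -6, so Qd = 557 − 6P.
Supply slope: (390.5 − 392)/(31 − 34) = 0.5, so Qs = 0.5P + 375.
Without the tax, 557 − 6P = 0.5P + 375 gives 6.5P = 182, so P* = $28 and Q* = 389.
With the tax collected from buyers, demand (in seller-price terms) shifts: Qd = 557 − 6(P + 13).
Solving gives Q = 383 with buyers paying $29 and suppliers receiving $16 (the $13 wedge).
Quantity falls by |ΔQ| = |389 − 383| = 6.
DWL = ½ · t · |ΔQ| = ½ · 13 · 6 = $39.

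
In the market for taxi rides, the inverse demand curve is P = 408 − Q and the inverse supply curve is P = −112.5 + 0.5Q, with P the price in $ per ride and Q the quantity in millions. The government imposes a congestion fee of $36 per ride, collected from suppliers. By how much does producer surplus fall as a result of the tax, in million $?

Rewrite in direct form: Qd = 408 − P and Qs = 2P + 225.
Without the tax, 408 − P = 2P + 225 gives 3P = 183, so P* = $61 and Q* = 347.
With the tax collected from suppliers, supply shifts: Qs = 2(P − 36) + 225.
Solving gives Q = 323 with consumers paying $85 and suppliers receiving $49 (the $36 wedge).
ΔPS is the trapezoid between Q = 323 and Q = 347 of height $12: ½ · (347 + 323) · 12 = $4020.

Producer surplus falls by $4020 million.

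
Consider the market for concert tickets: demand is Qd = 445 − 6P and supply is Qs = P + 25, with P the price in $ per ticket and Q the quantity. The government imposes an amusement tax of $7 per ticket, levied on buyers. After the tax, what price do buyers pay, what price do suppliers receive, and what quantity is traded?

Before the tax: set 445 − 6P = P + 25 → P* = $60, Q* = 85.
With the tax collected from buyers, demand (in seller-price terms) shifts: Qd = 445 − 6(P + 7).
New equilibrium: buyers pay $61, suppliers receive $54, Q = 79. (Wedge: Pb − Ps = 7.)
The less price-elastic side of the market bears the larger share of a per-unit tax.

Buyers pay $61; suppliers receive $54; quantity = 79.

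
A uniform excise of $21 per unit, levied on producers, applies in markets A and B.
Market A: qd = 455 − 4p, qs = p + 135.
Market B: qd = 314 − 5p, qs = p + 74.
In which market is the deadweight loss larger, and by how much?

Market B, by $7.35.

Market A: pre-tax p* = $64, q* = 199; post-tax q = 182.2; deadweight loss = $176.4.
Market B: pre-tax p* = $40, q* = 114; post-tax q = 96.5; deadweight loss = $183.75.
Difference: $176.4 vs $183.75 → market B is larger by $7.35.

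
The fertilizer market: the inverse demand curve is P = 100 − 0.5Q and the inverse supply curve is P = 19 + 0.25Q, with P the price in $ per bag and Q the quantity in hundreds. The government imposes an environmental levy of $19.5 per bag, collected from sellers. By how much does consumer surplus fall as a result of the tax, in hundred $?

Consumer surplus falls by $1235 hundred.

Rewrite in direct form: Qd = 200 − 2P and Qs = 4P − 76.
Before the tax: set 200 − 2P = 4P − 76 → P* = $46, Q* = 108.
With the tax collected from sellers, supply shifts: Qs = 4(P − 19.5) − 76.
New equilibrium: buyers pay $59, sellers receive $39.5, Q = 82. (Wedge: Pb − Ps = 19.5.)
ΔCS is the trapezoid between Q = 82 and Q = 108 of height $13: ½ · (108 + 82) · 13 = $1235.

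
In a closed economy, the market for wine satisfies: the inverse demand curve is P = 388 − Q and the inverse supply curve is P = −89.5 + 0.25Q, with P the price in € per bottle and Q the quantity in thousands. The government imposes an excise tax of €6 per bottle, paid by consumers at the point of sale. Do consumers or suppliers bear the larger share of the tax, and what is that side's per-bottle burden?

Consumers bear the larger share: €4.8 per bottle.

Rewrite in direct form: Qd = 388 − P and Qs = 4P + 358.
Without the tax, 388 − P = 4P + 358 gives 5P = 30, so P* = €6 and Q* = 382.
With the tax collected from consumers, demand (in seller-price terms) shifts: Qd = 388 − (P + 6).
New equilibrium: consumers pay €10.8, suppliers receive €4.8, Q = 377.2. (Wedge: Pb − Ps = 6.)
Per-bottle burden: consumers €4.8, suppliers €1.2.
Consumers take the larger share because demand is less price-elastic here (demand slope 1 vs supply slope 4).
The less price-elastic side of the market bears the larger share of a per-unit tax.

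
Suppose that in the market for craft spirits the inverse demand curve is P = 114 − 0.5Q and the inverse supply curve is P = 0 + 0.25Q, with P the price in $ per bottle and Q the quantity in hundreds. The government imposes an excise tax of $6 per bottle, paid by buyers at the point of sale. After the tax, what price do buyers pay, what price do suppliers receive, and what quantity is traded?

Buyers pay $42; suppliers receive $36; quantity = 144.

Inverting to Q(P) form: Qd = 228 − 2P; Qs = 4P.
Before the tax: set 228 − 2P = 4P → P* = $38, Q* = 152.
With the tax collected from buyers, demand (in seller-price terms) shifts: Qd = 228 − 2(P + 6).
New equilibrium: buyers pay $42, suppliers receive $36, Q = 144. (Wedge: Pb − Ps = 6.)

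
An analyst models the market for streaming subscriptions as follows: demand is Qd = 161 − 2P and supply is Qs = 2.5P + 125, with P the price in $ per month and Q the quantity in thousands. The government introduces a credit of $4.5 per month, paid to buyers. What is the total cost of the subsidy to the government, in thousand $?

Before the subsidy: set 161 − 2P = 2.5P + 125 → P* = $8, Q* = 145.
With a per-unit subsidy paid to buyers, each effectively pays P − 4.5, so demand becomes Qd = 161 − 2(P − 4.5).
New equilibrium: buyers pay $5.5, producers receive $10, Q = 150. (Wedge: Pb − Ps = −4.5.)
Outlay = t · Q = 4.5 · 150 = $675.

Government outlay = $675 thousand.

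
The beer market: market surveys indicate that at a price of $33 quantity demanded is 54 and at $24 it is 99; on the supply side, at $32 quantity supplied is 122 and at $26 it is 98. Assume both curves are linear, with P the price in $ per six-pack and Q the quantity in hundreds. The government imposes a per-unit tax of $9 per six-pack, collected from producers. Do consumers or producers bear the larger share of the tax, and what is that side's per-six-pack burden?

Demand slope: (99 − 54)/(24 − 33) = -5, so Qd = 219 − 5P.
Supply slope: (98 − 122)/(26 − 32) = 4, so Qs = 4P − 6.
Without the tax, 219 − 5P = 4P − 6 gives 9P = 225, so P* = $25 and Q* = 94.
With the tax collected from producers, supply shifts: Qs = 4(P − 9) − 6.
New equilibrium: consumers pay $29, producers receive $20, Q = 74. (Wedge: Pb − Ps = 9.)
Per-six-pack burden: consumers $4, producers $5.
Producers take the larger share because supply is less price-elastic here (demand slope 5 vs supply slope 4).
The less price-elastic side of the market bears the larger share of a per-unit tax.

Producers bear the larger share: $5 per six-pack.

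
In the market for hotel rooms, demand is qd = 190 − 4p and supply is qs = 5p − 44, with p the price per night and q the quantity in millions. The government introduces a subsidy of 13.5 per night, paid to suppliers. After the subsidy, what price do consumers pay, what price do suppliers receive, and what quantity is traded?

Consumers pay 18.5; suppliers receive 32; quantity = 116.

Before the subsidy: set 190 − 4p = 5p − 44 → p* = 26, q* = 86.
With a per-unit subsidy paid to suppliers, each receives p + 13.5 per unit sold, so supply becomes qs = 5(p + 13.5) − 44.
New equilibrium: consumers pay 18.5, suppliers receive 32, q = 116. (Wedge: pb − ps = −13.5.)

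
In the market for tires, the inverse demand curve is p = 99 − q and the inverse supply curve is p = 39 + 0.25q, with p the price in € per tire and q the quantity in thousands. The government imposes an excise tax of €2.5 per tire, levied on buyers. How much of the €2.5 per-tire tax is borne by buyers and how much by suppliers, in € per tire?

Buyers bear €2 per tire; suppliers bear €0.5 per tire.

Inverting to q(p) form: qd = 99 − p; qs = 4p − 156.
Without the tax, 99 − p = 4p − 156 gives 5p = 255, so p* = €51 and q* = 48.
With the tax collected from buyers, demand (in seller-price terms) shifts: qd = 99 − (p + 2.5).
Solving gives q = 46 with buyers paying €53 and suppliers receiving €50.5 (the €2.5 wedge).
Burden on buyers: €2; on suppliers: €0.5. (They sum to €2.5.)
The less price-elastic side of the market bears the larger share of a per-unit tax.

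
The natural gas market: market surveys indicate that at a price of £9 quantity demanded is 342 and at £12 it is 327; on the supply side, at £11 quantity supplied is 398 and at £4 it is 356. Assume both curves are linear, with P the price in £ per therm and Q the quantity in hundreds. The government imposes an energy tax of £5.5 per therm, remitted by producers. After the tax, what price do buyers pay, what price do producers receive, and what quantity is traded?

Demand slope: (327 − 342)/(12 − 9) = -5, so Qd = 387 − 5P.
Supply slope: (356 − 398)/(4 − 11) = 6, so Qs = 6P + 332.
Before the tax: set 387 − 5P = 6P + 332 → P* = £5, Q* = 362.
With the tax collected from producers, supply shifts: Qs = 6(P − 5.5) + 332.
New equilibrium: buyers pay £8, producers receive £2.5, Q = 347. (Wedge: Pb − Ps = 5.5.)
The less price-elastic side of the market bears the larger share of a per-unit tax.

Buyers pay £8; producers receive £2.5; quantity = 347.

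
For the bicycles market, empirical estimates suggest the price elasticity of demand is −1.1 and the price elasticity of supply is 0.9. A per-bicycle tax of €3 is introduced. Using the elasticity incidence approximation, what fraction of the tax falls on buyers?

Incidence ratio: buyers' share ≈ εs / (εs + |εd|) = 0.9 / (0.9 + 1.1) = 0.45.
Supply is the less elastic side, so buyers bear the smaller share.

Buyers' share ≈ 0.45.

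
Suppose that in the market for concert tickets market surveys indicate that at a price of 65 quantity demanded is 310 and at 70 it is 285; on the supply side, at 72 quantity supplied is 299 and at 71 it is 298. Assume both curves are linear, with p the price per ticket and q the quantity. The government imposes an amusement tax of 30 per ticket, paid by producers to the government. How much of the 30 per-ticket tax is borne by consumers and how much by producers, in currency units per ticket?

Demand slope: (285 − 310)/(70 − 65) = -5, so qd = 635 − 5p.
Supply slope: (298 − 299)/(71 − 72) = 1, so qs = p + 227.
Without the tax, 635 − 5p = p + 227 gives 6p = 408, so p* = 68 and q* = 295.
With the tax collected from producers, supply shifts: qs = (p − 30) + 227.
Solving gives q = 270 with consumers paying 73 and producers receiving 43 (the 30 wedge).
Burden on consumers: 5; on producers: 25. (They sum to 30.)
The less price-elastic side of the market bears the larger share of a per-unit tax.

Consumers bear 5 per ticket; producers bear 25 per ticket.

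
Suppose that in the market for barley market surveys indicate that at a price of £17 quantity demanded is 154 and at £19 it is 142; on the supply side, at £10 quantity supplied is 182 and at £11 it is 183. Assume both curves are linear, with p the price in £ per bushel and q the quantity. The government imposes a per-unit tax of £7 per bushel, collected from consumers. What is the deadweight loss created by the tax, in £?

Deadweight loss = £21.

Demand slope: (142 − 154)/(19 − 17) = -6, so qd = 256 − 6p.
Supply slope: (183 − 182)/(11 − 10) = 1, so qs = p + 172.
Before the tax: set 256 − 6p = p + 172 → p* = £12, q* = 184.
With the tax collected from consumers, demand (in seller-price terms) shifts: qd = 256 − 6(p + 7).
New equilibrium: consumers pay £13, suppliers receive £6, q = 178. (Wedge: pb − ps = 7.)
Quantity falls by |ΔQ| = |184 − 178| = 6.
DWL = ½ · t · |ΔQ| = ½ · 7 · 6 = £21.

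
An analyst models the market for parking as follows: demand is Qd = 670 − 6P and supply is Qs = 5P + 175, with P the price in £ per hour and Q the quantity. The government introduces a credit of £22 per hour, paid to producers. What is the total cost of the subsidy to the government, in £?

Government outlay = £10120.

Before the subsidy: set 670 − 6P = 5P + 175 → P* = £45, Q* = 400.
With a per-unit subsidy paid to producers, each receives P + 22 per unit sold, so supply becomes Qs = 5(P + 22) + 175.
Solving gives Q = 460 with consumers paying £35 and producers receiving £57 (the £22 wedge).
Outlay = t · Q = 22 · 460 = £10120.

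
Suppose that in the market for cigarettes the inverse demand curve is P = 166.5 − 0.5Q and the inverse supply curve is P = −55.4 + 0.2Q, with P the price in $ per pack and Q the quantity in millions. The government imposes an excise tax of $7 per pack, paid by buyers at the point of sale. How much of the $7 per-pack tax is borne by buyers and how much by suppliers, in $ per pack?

Buyers bear $5 per pack; suppliers bear $2 per pack.

Rewrite in direct form: Qd = 333 − 2P and Qs = 5P + 277.
Before the tax: set 333 − 2P = 5P + 277 → P* = $8, Q* = 317.
With the tax collected from buyers, demand (in seller-price terms) shifts: Qd = 333 − 2(P + 7).
Solving gives Q = 307 with buyers paying $13 and suppliers receiving $6 (the $7 wedge).
Burden on buyers: $5; on suppliers: $2. (They sum to $7.)
The less price-elastic side of the market bears the larger share of a per-unit tax.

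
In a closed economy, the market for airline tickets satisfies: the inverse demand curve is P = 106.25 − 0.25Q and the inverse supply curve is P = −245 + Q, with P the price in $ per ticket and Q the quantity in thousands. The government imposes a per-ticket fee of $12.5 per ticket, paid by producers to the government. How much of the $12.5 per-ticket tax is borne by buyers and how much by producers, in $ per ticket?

Rewrite in direct form: Qd = 425 − 4P and Qs = P + 245.
Without the tax, 425 − 4P = P + 245 gives 5P = 180, so P* = $36 and Q* = 281.
With the tax collected from producers, supply shifts: Qs = (P − 12.5) + 245.
Solving gives Q = 271 with buyers paying $38.5 and producers receiving $26 (the $12.5 wedge).
Burden on buyers: $2.5; on producers: $10. (They sum to $12.5.)

Buyers bear $2.5 per ticket; producers bear $10 per ticket.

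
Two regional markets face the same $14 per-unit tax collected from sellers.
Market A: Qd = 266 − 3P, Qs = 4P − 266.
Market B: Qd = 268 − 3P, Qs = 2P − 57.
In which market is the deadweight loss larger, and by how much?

Market A, by $50.4.

Market A: pre-tax P* = $76, Q* = 38; post-tax Q = 14; deadweight loss = $168.
Market B: pre-tax P* = $65, Q* = 73; post-tax Q = 56.2; deadweight loss = $117.6.
Difference: $168 vs $117.6 → market A is larger by $50.4.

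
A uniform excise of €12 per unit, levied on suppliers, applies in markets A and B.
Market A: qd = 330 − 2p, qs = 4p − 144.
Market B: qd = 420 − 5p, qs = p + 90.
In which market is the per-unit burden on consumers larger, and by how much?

Market A, by €6.

Market A: pre-tax p* = €79, q* = 172; post-tax q = 156; per-unit burden on consumers = €8.
Market B: pre-tax p* = €55, q* = 145; post-tax q = 135; per-unit burden on consumers = €2.
Difference: €8 vs €2 → market A is larger by €6.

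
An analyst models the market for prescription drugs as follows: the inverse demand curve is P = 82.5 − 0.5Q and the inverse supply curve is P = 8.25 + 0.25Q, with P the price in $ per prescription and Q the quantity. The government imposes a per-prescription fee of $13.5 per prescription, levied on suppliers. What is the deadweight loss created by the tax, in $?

Rewrite in direct form: Qd = 165 − 2P and Qs = 4P − 33.
Before the tax: set 165 − 2P = 4P − 33 → P* = $33, Q* = 99.
With the tax collected from suppliers, supply shifts: Qs = 4(P − 13.5) − 33.
New equilibrium: consumers pay $42, suppliers receive $28.5, Q = 81. (Wedge: Pb − Ps = 13.5.)
Quantity falls by |ΔQ| = |99 − 81| = 18.
DWL = ½ · t · |ΔQ| = ½ · 13.5 · 18 = $121.5.

Deadweight loss = $121.5.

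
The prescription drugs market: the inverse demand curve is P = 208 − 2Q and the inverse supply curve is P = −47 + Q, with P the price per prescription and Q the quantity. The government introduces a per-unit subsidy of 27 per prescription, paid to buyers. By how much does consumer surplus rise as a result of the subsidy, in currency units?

Inverting to Q(P) form: Qd = 104 − 0.5P; Qs = P + 47.
Before the subsidy: set 104 − 0.5P = P + 47 → P* = 38, Q* = 85.
With a per-unit subsidy paid to buyers, each effectively pays P − 27, so demand becomes Qd = 104 − 0.5(P − 27).
Solving gives Q = 94 with buyers paying 20 and sellers receiving 47 (the 27 wedge).
ΔCS is the trapezoid between Q = 94 and Q = 85 of height 18: ½ · (85 + 94) · 18 = 1611.

Consumer surplus rises by 1611.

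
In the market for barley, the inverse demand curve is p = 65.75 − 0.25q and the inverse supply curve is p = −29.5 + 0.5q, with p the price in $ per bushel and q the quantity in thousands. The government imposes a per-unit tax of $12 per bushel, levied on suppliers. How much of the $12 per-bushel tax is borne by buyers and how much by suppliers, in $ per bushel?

Inverting to q(p) form: qd = 263 − 4p; qs = 2p + 59.
Before the tax: set 263 − 4p = 2p + 59 → p* = $34, q* = 127.
With the tax collected from suppliers, supply shifts: qs = 2(p − 12) + 59.
Solving gives q = 111 with buyers paying $38 and suppliers receiving $26 (the $12 wedge).
Burden on buyers: $4; on suppliers: $8. (They sum to $12.)

Buyers bear $4 per bushel; suppliers bear $8 per bushel.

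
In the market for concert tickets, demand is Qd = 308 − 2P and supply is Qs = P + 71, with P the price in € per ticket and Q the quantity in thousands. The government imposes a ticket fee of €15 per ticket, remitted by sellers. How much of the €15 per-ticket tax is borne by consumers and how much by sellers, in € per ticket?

Consumers bear €5 per ticket; sellers bear €10 per ticket.

Without the tax, 308 − 2P = P + 71 gives 3P = 237, so P* = €79 and Q* = 150.
With the tax collected from sellers, supply shifts: Qs = (P − 15) + 71.
New equilibrium: consumers pay €84, sellers receive €69, Q = 140. (Wedge: Pb − Ps = 15.)
Burden on consumers: €5; on sellers: €10. (They sum to €15.)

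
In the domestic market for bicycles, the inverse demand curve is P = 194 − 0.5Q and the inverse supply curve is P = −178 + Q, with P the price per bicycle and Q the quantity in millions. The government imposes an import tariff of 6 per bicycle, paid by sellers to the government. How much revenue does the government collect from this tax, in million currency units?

Tax revenue = 1464 million.

Inverting to Q(P) form: Qd = 388 − 2P; Qs = P + 178.
Before the tax: set 388 − 2P = P + 178 → P* = 70, Q* = 248.
With the tax collected from sellers, supply shifts: Qs = (P − 6) + 178.
New equilibrium: consumers pay 72, sellers receive 66, Q = 244. (Wedge: Pb − Ps = 6.)
Revenue = t · Q = 6 · 244 = 1464.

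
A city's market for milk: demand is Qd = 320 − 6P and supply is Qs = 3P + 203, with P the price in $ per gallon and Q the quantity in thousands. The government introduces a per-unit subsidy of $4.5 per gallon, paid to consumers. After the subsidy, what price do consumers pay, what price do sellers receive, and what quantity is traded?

Without the subsidy, 320 − 6P = 3P + 203 gives 9P = 117, so P* = $13 and Q* = 242.
With a per-unit subsidy paid to consumers, each effectively pays P − 4.5, so demand becomes Qd = 320 − 6(P − 4.5).
Solving gives Q = 251 with consumers paying $11.5 and sellers receiving $16 (the $4.5 wedge).

Consumers pay $11.5; sellers receive $16; quantity = 251.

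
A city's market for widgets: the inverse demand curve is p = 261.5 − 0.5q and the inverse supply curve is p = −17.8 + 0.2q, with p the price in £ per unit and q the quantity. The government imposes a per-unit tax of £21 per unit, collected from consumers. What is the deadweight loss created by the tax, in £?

Inverting to q(p) form: qd = 523 − 2p; qs = 5p + 89.
Without the tax, 523 − 2p = 5p + 89 gives 7p = 434, so p* = £62 and q* = 399.
With the tax collected from consumers, demand (in seller-price terms) shifts: qd = 523 − 2(p + 21).
Solving gives q = 369 with consumers paying £77 and producers receiving £56 (the £21 wedge).
Quantity falls by |ΔQ| = |399 − 369| = 30.
DWL = ½ · t · |ΔQ| = ½ · 21 · 30 = £315.

Deadweight loss = £315.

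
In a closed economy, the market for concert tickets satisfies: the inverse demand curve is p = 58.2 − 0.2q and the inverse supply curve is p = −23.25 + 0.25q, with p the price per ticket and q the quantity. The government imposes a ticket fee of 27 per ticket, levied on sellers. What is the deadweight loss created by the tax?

Deadweight loss = 810.

Inverting to q(p) form: qd = 291 − 5p; qs = 4p + 93.
Without the tax, 291 − 5p = 4p + 93 gives 9p = 198, so p* = 22 and q* = 181.
With the tax collected from sellers, supply shifts: qs = 4(p − 27) + 93.
Solving gives q = 121 with consumers paying 34 and sellers receiving 7 (the 27 wedge).
Quantity falls by |ΔQ| = |181 − 121| = 60.
DWL = ½ · t · |ΔQ| = ½ · 27 · 60 = 810.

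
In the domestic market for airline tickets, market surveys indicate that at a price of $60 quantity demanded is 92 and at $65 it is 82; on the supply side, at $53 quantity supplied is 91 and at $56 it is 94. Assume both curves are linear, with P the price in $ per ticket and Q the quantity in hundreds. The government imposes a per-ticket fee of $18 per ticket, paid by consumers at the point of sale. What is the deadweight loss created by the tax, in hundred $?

Deadweight loss = $108 hundred.

Demand slope: (82 − 92)/(65 − 60) = -2, so Qd = 212 − 2P.
Supply slope: (94 − 91)/(56 − 53) = 1, so Qs = P + 38.
Without the tax, 212 − 2P = P + 38 gives 3P = 174, so P* = $58 and Q* = 96.
With the tax collected from consumers, demand (in seller-price terms) shifts: Qd = 212 − 2(P + 18).
Solving gives Q = 84 with consumers paying $64 and suppliers receiving $46 (the $18 wedge).
Quantity falls by |ΔQ| = |96 − 84| = 12.
DWL = ½ · t · |ΔQ| = ½ · 18 · 12 = $108.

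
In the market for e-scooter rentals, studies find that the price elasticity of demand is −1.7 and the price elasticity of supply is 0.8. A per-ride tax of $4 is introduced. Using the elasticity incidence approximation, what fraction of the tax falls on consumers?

Incidence ratio: consumers' share ≈ εs / (εs + |εd|) = 0.8 / (0.8 + 1.7) = 0.32.
Supply is the less elastic side, so consumers bear the smaller share.

Consumers' share ≈ 0.32.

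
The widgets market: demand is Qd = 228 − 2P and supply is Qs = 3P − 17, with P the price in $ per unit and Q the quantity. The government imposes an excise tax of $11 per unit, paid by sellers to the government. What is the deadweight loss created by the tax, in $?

Before the tax: set 228 − 2P = 3P − 17 → P* = $49, Q* = 130.
With the tax collected from sellers, supply shifts: Qs = 3(P − 11) − 17.
Solving gives Q = 116.8 with buyers paying $55.6 and sellers receiving $44.6 (the $11 wedge).
Quantity falls by |ΔQ| = |130 − 116.8| = 13.2.
DWL = ½ · t · |ΔQ| = ½ · 11 · 13.2 = $72.6.

Deadweight loss = $72.6.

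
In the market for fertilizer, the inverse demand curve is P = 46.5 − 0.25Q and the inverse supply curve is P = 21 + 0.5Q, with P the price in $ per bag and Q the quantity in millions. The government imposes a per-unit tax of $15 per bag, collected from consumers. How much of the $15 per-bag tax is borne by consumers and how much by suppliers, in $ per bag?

Inverting to Q(P) form: Qd = 186 − 4P; Qs = 2P − 42.
Without the tax, 186 − 4P = 2P − 42 gives 6P = 228, so P* = $38 and Q* = 34.
With the tax collected from consumers, demand (in seller-price terms) shifts: Qd = 186 − 4(P + 15).
Solving gives Q = 14 with consumers paying $43 and suppliers receiving $28 (the $15 wedge).
Burden on consumers: $5; on suppliers: $10. (They sum to $15.)

Consumers bear $5 per bag; suppliers bear $10 per bag.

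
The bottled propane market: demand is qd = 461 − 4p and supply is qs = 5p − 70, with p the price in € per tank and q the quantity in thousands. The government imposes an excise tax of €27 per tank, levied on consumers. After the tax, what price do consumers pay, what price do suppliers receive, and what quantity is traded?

Consumers pay €74; suppliers receive €47; quantity = 165.

Without the tax, 461 − 4p = 5p − 70 gives 9p = 531, so p* = €59 and q* = 225.
With the tax collected from consumers, demand (in seller-price terms) shifts: qd = 461 − 4(p + 27).
Solving gives q = 165 with consumers paying €74 and suppliers receiving €47 (the €27 wedge).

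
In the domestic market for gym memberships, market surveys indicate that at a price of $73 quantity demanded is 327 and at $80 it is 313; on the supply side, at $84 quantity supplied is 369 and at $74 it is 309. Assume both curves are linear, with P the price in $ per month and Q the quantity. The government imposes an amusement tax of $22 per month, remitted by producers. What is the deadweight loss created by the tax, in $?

Deadweight loss = $363.

Demand slope: (313 − 327)/(80 − 73) = -2, so Qd = 473 − 2P.
Supply slope: (309 − 369)/(74 − 84) = 6, so Qs = 6P − 135.
Without the tax, 473 − 2P = 6P − 135 gives 8P = 608, so P* = $76 and Q* = 321.
With the tax collected from producers, supply shifts: Qs = 6(P − 22) − 135.
New equilibrium: consumers pay $92.5, producers receive $70.5, Q = 288. (Wedge: Pb − Ps = 22.)
Quantity falls by |ΔQ| = |321 − 288| = 33.
DWL = ½ · t · |ΔQ| = ½ · 22 · 33 = $363.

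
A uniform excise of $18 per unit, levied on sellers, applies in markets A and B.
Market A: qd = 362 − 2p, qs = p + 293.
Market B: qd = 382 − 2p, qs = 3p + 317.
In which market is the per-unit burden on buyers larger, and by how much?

Market B, by $4.8.

Market A: pre-tax p* = $23, q* = 316; post-tax q = 304; per-unit burden on buyers = $6.
Market B: pre-tax p* = $13, q* = 356; post-tax q = 334.4; per-unit burden on buyers = $10.8.
Difference: $6 vs $10.8 → market B is larger by $4.8.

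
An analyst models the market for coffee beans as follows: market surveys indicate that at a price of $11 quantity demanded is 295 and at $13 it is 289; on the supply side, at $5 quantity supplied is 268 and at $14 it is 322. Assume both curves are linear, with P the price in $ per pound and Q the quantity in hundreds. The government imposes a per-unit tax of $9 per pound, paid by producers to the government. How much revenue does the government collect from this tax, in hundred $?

Demand slope: (289 − 295)/(13 − 11) = -3, so Qd = 328 − 3P.
Supply slope: (322 − 268)/(14 − 5) = 6, so Qs = 6P + 238.
Without the tax, 328 − 3P = 6P + 238 gives 9P = 90, so P* = $10 and Q* = 298.
With the tax collected from producers, supply shifts: Qs = 6(P − 9) + 238.
New equilibrium: buyers pay $16, producers receive $7, Q = 280. (Wedge: Pb − Ps = 9.)
Revenue = t · Q = 9 · 280 = $2520.

Tax revenue = $2520 hundred.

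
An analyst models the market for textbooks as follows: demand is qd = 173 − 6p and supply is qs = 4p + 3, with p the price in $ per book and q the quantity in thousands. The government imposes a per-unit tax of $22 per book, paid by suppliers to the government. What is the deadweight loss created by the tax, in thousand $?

Before the tax: set 173 − 6p = 4p + 3 → p* = $17, q* = 71.
With the tax collected from suppliers, supply shifts: qs = 4(p − 22) + 3.
New equilibrium: buyers pay $25.8, suppliers receive $3.8, q = 18.2. (Wedge: pb − ps = 22.)
Quantity falls by |ΔQ| = |71 − 18.2| = 52.8.
DWL = ½ · t · |ΔQ| = ½ · 22 · 52.8 = $580.8.

Deadweight loss = $580.8 thousand.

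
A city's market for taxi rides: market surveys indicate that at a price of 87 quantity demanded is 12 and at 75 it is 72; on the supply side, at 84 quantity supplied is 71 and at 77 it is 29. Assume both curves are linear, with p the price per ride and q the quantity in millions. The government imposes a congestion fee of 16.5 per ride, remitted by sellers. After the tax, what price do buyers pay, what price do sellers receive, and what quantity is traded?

Buyers pay 89; sellers receive 72.5; quantity = 2.

Demand slope: (72 − 12)/(75 − 87) = -5, so qd = 447 − 5p.
Supply slope: (29 − 71)/(77 − 84) = 6, so qs = 6p − 433.
Without the tax, 447 − 5p = 6p − 433 gives 11p = 880, so p* = 80 and q* = 47.
With the tax collected from sellers, supply shifts: qs = 6(p − 16.5) − 433.
New equilibrium: buyers pay 89, sellers receive 72.5, q = 2. (Wedge: pb − ps = 16.5.)
The less price-elastic side of the market bears the larger share of a per-unit tax.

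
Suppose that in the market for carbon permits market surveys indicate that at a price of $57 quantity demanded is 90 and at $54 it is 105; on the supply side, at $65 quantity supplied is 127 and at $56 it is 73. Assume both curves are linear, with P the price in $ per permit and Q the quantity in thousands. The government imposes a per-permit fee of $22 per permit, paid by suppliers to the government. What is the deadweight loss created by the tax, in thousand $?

Demand slope: (105 − 90)/(54 − 57) = -5, so Qd = 375 − 5P.
Supply slope: (73 − 127)/(56 − 65) = 6, so Qs = 6P − 263.
Before the tax: set 375 − 5P = 6P − 263 → P* = $58, Q* = 85.
With the tax collected from suppliers, supply shifts: Qs = 6(P − 22) − 263.
New equilibrium: consumers pay $70, suppliers receive $48, Q = 25. (Wedge: Pb − Ps = 22.)
Quantity falls by |ΔQ| = |85 − 25| = 60.
DWL = ½ · t · |ΔQ| = ½ · 22 · 60 = $660.

Deadweight loss = $660 thousand.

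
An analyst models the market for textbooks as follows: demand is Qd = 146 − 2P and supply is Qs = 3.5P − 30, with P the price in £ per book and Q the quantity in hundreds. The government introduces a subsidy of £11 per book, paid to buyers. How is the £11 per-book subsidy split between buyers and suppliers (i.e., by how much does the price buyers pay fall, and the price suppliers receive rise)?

Without the subsidy, 146 − 2P = 3.5P − 30 gives 5.5P = 176, so P* = £32 and Q* = 82.
With a per-unit subsidy paid to buyers, each effectively pays P − 11, so demand becomes Qd = 146 − 2(P − 11).
Solving gives Q = 96 with buyers paying £25 and suppliers receiving £36 (the £11 wedge).
Gain to buyers: £7; to suppliers: £4. (They sum to £11.)

Buyers gain £7 per book; suppliers gain £4 per book.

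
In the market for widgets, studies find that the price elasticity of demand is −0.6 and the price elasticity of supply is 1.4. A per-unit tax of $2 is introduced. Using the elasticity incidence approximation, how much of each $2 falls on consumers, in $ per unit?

Incidence ratio: consumers' share ≈ εs / (εs + |εd|) = 1.4 / (1.4 + 0.6) = 0.7.
So consumers bear ≈ 0.7 × $2 = $1.4; producers bear $0.6.

Consumers bear ≈ $1.4 per unit.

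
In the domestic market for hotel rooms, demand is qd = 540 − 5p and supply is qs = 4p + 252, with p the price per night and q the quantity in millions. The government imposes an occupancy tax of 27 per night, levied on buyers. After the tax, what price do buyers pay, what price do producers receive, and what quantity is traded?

Without the tax, 540 − 5p = 4p + 252 gives 9p = 288, so p* = 32 and q* = 380.
With the tax collected from buyers, demand (in seller-price terms) shifts: qd = 540 − 5(p + 27).
New equilibrium: buyers pay 44, producers receive 17, q = 320. (Wedge: pb − ps = 27.)
The less price-elastic side of the market bears the larger share of a per-unit tax.

Buyers pay 44; producers receive 17; quantity = 320.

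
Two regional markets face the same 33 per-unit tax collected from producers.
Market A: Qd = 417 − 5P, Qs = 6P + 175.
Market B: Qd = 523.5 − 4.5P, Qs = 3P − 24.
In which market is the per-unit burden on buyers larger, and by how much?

Market A, by 4.8.

Market A: pre-tax P* = 22, Q* = 307; post-tax Q = 217; per-unit burden on buyers = 18.
Market B: pre-tax P* = 73, Q* = 195; post-tax Q = 135.6; per-unit burden on buyers = 13.2.
Difference: 18 vs 13.2 → market A is larger by 4.8.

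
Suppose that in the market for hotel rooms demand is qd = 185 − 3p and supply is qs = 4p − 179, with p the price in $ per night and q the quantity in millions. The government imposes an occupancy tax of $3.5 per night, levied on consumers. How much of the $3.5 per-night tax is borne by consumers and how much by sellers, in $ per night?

Without the tax, 185 − 3p = 4p − 179 gives 7p = 364, so p* = $52 and q* = 29.
With the tax collected from consumers, demand (in seller-price terms) shifts: qd = 185 − 3(p + 3.5).
Solving gives q = 23 with consumers paying $54 and sellers receiving $50.5 (the $3.5 wedge).
Burden on consumers: $2; on sellers: $1.5. (They sum to $3.5.)
The less price-elastic side of the market bears the larger share of a per-unit tax.

Consumers bear $2 per night; sellers bear $1.5 per night.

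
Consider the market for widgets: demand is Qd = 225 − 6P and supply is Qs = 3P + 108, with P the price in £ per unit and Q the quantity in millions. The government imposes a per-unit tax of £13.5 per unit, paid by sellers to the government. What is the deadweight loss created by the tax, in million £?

Without the tax, 225 − 6P = 3P + 108 gives 9P = 117, so P* = £13 and Q* = 147.
With the tax collected from sellers, supply shifts: Qs = 3(P − 13.5) + 108.
Solving gives Q = 120 with buyers paying £17.5 and sellers receiving £4 (the £13.5 wedge).
Quantity falls by |ΔQ| = |147 − 120| = 27.
DWL = ½ · t · |ΔQ| = ½ · 13.5 · 27 = £182.25.

Deadweight loss = £182.25 million.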